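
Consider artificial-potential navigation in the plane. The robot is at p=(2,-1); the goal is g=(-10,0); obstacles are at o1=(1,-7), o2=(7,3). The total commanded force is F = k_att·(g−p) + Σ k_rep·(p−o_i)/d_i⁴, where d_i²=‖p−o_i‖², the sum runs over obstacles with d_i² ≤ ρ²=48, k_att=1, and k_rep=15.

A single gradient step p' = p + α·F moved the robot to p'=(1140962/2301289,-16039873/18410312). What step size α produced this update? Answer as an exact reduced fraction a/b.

α = 1/8

F_att = 1·(g−p) = 1·(-12,1) = (-12.0000,1.0000)
o1: d²=37 ≤ ρ²=48; F_rep = 15·(1,6)/37² = (0.0110,0.0657)
o2: d²=41 ≤ ρ²=48; F_rep = 15·(-5,-4)/41² = (-0.0446,-0.0357)
F = F_att + ΣF_rep = (-12.0337,1.0300)
Δp = p'−p = (-1.5042,0.1288); α = Δx/Fx = (-3461616/2301289) / (-27692928/2301289) = 1/8
check: Δy/Fy = (2370439/18410312) / (2370439/2301289) = 1/8 ✓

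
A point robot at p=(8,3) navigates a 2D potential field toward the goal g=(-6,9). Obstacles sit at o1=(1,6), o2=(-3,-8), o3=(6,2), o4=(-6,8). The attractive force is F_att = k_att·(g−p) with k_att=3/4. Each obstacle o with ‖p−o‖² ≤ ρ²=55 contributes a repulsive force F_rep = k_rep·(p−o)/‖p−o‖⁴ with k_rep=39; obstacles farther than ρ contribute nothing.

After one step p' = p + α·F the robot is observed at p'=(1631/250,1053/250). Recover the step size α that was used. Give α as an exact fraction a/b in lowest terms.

α = 1/5

F_att = 3/4·(g−p) = 3/4·(-14,6) = (-10.5000,4.5000)
o1: d²=58 > ρ²=55 → inactive
o2: d²=242 > ρ²=55 → inactive
o3: d²=5 ≤ ρ²=55; F_rep = 39·(2,1)/5² = (3.1200,1.5600)
o4: d²=221 > ρ²=55 → inactive
F = F_att + ΣF_rep = (-7.3800,6.0600)
Δp = p'−p = (-1.4760,1.2120); α = Δx/Fx = (-369/250) / (-369/50) = 1/5
check: Δy/Fy = (303/250) / (303/50) = 1/5 ✓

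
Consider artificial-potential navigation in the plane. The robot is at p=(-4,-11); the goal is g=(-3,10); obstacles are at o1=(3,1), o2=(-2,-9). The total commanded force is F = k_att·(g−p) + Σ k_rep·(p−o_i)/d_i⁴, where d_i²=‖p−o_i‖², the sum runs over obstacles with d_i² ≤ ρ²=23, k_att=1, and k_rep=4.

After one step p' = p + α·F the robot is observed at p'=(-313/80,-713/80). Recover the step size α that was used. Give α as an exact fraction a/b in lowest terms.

F_att = 1·(g−p) = 1·(1,21) = (1.0000,21.0000)
o1: d²=193 > ρ²=23 → inactive
o2: d²=8 ≤ ρ²=23; F_rep = 4·(-2,-2)/8² = (-0.1250,-0.1250)
F = F_att + ΣF_rep = (0.8750,20.8750)
Δp = p'−p = (0.0875,2.0875); α = Δx/Fx = (7/80) / (7/8) = 1/10
check: Δy/Fy = (167/80) / (167/8) = 1/10 ✓

α = 1/10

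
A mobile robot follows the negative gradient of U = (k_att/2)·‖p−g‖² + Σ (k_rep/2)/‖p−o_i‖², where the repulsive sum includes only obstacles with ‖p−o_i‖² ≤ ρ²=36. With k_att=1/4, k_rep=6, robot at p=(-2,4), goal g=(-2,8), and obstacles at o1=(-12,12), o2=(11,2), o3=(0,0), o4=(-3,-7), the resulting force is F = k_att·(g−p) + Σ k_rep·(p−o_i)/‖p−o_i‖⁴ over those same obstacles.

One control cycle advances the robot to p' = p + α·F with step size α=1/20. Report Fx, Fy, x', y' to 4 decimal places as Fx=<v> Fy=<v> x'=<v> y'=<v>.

F_att = 1/4·(g−p) = 1/4·(0,4) = (0.0000,1.0000)
o1: d²=164 > ρ²=36 → inactive
o2: d²=173 > ρ²=36 → inactive
o3: d²=20 ≤ ρ²=36; F_rep = 6·(-2,4)/20² = (-0.0300,0.0600)
o4: d²=122 > ρ²=36 → inactive
F = F_att + ΣF_rep = (-0.0300,1.0600)
p' = p + 1/20·F = (-2.0015,4.0530)

Fx=-0.0300 Fy=1.0600 x'=-2.0015 y'=4.0530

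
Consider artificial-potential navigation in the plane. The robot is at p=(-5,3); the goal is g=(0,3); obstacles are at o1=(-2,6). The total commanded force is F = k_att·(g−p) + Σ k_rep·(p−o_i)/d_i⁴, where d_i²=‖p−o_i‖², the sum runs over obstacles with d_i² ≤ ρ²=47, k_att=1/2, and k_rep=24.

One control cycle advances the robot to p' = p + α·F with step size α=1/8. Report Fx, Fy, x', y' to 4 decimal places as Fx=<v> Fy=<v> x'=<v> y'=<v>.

F_att = 1/2·(g−p) = 1/2·(5,0) = (2.5000,0.0000)
o1: d²=18 ≤ ρ²=47; F_rep = 24·(-3,-3)/18² = (-0.2222,-0.2222)
F = F_att + ΣF_rep = (2.2778,-0.2222)
p' = p + 1/8·F = (-4.7153,2.9722)

Fx=2.2778 Fy=-0.2222 x'=-4.7153 y'=2.9722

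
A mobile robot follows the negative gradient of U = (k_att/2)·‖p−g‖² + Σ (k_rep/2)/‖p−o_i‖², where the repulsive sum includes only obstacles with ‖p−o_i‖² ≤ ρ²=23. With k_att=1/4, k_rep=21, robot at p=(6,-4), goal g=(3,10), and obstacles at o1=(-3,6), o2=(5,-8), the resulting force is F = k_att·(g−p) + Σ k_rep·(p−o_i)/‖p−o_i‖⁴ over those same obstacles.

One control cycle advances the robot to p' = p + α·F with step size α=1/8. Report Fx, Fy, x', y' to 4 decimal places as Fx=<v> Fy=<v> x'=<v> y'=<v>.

F_att = 1/4·(g−p) = 1/4·(-3,14) = (-0.7500,3.5000)
o1: d²=181 > ρ²=23 → inactive
o2: d²=17 ≤ ρ²=23; F_rep = 21·(1,4)/17² = (0.0727,0.2907)
F = F_att + ΣF_rep = (-0.6773,3.7907)
p' = p + 1/8·F = (5.9153,-3.5262)

Fx=-0.6773 Fy=3.7907 x'=5.9153 y'=-3.5262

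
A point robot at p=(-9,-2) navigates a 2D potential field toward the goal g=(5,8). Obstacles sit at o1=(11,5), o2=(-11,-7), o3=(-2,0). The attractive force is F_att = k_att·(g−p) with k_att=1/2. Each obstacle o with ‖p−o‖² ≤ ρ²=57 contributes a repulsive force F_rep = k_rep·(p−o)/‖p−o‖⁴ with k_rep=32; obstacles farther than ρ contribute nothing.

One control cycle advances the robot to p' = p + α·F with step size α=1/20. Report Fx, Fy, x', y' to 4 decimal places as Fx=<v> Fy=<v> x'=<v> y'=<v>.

F_att = 1/2·(g−p) = 1/2·(14,10) = (7.0000,5.0000)
o1: d²=449 > ρ²=57 → inactive
o2: d²=29 ≤ ρ²=57; F_rep = 32·(2,5)/29² = (0.0761,0.1902)
o3: d²=53 ≤ ρ²=57; F_rep = 32·(-7,-2)/53² = (-0.0797,-0.0228)
F = F_att + ΣF_rep = (6.9964,5.1675)
p' = p + 1/20·F = (-8.6502,-1.7416)

Fx=6.9964 Fy=5.1675 x'=-8.6502 y'=-1.7416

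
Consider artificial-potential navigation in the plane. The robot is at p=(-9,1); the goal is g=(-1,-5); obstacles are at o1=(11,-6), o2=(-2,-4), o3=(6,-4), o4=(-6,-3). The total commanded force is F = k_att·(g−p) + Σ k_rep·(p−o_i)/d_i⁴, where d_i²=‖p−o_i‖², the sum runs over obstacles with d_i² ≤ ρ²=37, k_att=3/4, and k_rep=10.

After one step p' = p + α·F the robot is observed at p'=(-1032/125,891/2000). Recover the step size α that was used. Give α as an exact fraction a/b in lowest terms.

α = 1/8

F_att = 3/4·(g−p) = 3/4·(8,-6) = (6.0000,-4.5000)
o1: d²=449 > ρ²=37 → inactive
o2: d²=74 > ρ²=37 → inactive
o3: d²=250 > ρ²=37 → inactive
o4: d²=25 ≤ ρ²=37; F_rep = 10·(-3,4)/25² = (-0.0480,0.0640)
F = F_att + ΣF_rep = (5.9520,-4.4360)
Δp = p'−p = (0.7440,-0.5545); α = Δx/Fx = (93/125) / (744/125) = 1/8
check: Δy/Fy = (-1109/2000) / (-1109/250) = 1/8 ✓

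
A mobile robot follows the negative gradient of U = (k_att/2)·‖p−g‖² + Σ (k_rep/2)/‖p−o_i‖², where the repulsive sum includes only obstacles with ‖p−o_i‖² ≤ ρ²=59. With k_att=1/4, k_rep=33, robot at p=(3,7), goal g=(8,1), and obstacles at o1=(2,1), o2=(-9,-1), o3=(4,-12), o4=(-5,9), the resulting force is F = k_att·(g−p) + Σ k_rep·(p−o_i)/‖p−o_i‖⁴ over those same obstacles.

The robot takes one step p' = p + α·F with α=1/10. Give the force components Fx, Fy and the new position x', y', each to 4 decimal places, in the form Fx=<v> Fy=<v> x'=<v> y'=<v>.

F_att = 1/4·(g−p) = 1/4·(5,-6) = (1.2500,-1.5000)
o1: d²=37 ≤ ρ²=59; F_rep = 33·(1,6)/37² = (0.0241,0.1446)
o2: d²=208 > ρ²=59 → inactive
o3: d²=362 > ρ²=59 → inactive
o4: d²=68 > ρ²=59 → inactive
F = F_att + ΣF_rep = (1.2741,-1.3554)
p' = p + 1/10·F = (3.1274,6.8645)

Fx=1.2741 Fy=-1.3554 x'=3.1274 y'=6.8645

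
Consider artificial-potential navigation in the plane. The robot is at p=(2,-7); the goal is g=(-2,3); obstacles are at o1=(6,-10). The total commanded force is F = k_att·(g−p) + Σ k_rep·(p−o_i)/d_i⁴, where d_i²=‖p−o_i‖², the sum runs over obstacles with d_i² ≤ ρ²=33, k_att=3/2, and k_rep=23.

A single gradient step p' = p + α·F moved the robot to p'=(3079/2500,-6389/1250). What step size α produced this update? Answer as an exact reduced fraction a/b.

α = 1/8

F_att = 3/2·(g−p) = 3/2·(-4,10) = (-6.0000,15.0000)
o1: d²=25 ≤ ρ²=33; F_rep = 23·(-4,3)/25² = (-0.1472,0.1104)
F = F_att + ΣF_rep = (-6.1472,15.1104)
Δp = p'−p = (-0.7684,1.8888); α = Δx/Fx = (-1921/2500) / (-3842/625) = 1/8
check: Δy/Fy = (2361/1250) / (9444/625) = 1/8 ✓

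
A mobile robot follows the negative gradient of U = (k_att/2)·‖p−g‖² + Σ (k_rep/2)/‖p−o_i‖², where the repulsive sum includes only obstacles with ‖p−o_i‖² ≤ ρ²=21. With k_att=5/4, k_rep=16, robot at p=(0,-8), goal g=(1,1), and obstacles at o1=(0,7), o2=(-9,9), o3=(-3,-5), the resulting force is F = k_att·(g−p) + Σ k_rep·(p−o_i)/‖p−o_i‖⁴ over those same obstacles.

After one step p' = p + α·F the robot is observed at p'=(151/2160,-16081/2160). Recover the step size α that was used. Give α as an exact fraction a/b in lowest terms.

F_att = 5/4·(g−p) = 5/4·(1,9) = (1.2500,11.2500)
o1: d²=225 > ρ²=21 → inactive
o2: d²=370 > ρ²=21 → inactive
o3: d²=18 ≤ ρ²=21; F_rep = 16·(3,-3)/18² = (0.1481,-0.1481)
F = F_att + ΣF_rep = (1.3981,11.1019)
Δp = p'−p = (0.0699,0.5551); α = Δx/Fx = (151/2160) / (151/108) = 1/20
check: Δy/Fy = (1199/2160) / (1199/108) = 1/20 ✓

α = 1/20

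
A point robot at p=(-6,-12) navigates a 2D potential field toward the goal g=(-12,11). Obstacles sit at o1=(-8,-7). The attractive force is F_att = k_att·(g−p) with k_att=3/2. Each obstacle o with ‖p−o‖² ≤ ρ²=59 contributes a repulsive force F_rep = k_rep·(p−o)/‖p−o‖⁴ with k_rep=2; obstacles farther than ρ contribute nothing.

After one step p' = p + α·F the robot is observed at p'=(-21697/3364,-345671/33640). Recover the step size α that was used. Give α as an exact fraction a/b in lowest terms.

α = 1/20

F_att = 3/2·(g−p) = 3/2·(-6,23) = (-9.0000,34.5000)
o1: d²=29 ≤ ρ²=59; F_rep = 2·(2,-5)/29² = (0.0048,-0.0119)
F = F_att + ΣF_rep = (-8.9952,34.4881)
Δp = p'−p = (-0.4498,1.7244); α = Δx/Fx = (-1513/3364) / (-7565/841) = 1/20
check: Δy/Fy = (58009/33640) / (58009/1682) = 1/20 ✓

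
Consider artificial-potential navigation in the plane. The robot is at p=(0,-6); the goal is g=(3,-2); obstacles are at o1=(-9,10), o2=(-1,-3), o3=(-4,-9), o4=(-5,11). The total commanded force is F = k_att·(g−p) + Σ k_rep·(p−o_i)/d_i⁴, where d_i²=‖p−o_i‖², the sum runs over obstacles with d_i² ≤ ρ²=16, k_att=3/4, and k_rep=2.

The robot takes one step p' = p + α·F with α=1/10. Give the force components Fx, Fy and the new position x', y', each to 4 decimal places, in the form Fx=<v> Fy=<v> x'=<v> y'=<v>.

Fx=2.2700 Fy=2.9400 x'=0.2270 y'=-5.7060

F_att = 3/4·(g−p) = 3/4·(3,4) = (2.2500,3.0000)
o1: d²=337 > ρ²=16 → inactive
o2: d²=10 ≤ ρ²=16; F_rep = 2·(1,-3)/10² = (0.0200,-0.0600)
o3: d²=25 > ρ²=16 → inactive
o4: d²=314 > ρ²=16 → inactive
F = F_att + ΣF_rep = (2.2700,2.9400)
p' = p + 1/10·F = (0.2270,-5.7060)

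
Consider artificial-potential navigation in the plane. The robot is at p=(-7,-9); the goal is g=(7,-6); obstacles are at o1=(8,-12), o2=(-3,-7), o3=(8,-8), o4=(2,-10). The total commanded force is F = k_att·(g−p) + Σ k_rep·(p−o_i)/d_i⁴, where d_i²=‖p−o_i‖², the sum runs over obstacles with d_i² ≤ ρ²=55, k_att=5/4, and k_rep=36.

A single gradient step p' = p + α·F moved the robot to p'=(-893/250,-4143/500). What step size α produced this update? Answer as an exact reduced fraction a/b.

α = 1/5

F_att = 5/4·(g−p) = 5/4·(14,3) = (17.5000,3.7500)
o1: d²=234 > ρ²=55 → inactive
o2: d²=20 ≤ ρ²=55; F_rep = 36·(-4,-2)/20² = (-0.3600,-0.1800)
o3: d²=226 > ρ²=55 → inactive
o4: d²=82 > ρ²=55 → inactive
F = F_att + ΣF_rep = (17.1400,3.5700)
Δp = p'−p = (3.4280,0.7140); α = Δx/Fx = (857/250) / (857/50) = 1/5
check: Δy/Fy = (357/500) / (357/100) = 1/5 ✓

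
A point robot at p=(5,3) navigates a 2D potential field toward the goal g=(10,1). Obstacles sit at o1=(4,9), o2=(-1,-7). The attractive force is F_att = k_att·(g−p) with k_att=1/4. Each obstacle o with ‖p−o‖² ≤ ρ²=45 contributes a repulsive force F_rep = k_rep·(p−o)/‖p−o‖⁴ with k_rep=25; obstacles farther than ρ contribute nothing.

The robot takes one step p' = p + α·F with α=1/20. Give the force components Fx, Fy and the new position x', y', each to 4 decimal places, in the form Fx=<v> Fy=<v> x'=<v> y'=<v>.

Fx=1.2683 Fy=-0.6096 x'=5.0634 y'=2.9695

F_att = 1/4·(g−p) = 1/4·(5,-2) = (1.2500,-0.5000)
o1: d²=37 ≤ ρ²=45; F_rep = 25·(1,-6)/37² = (0.0183,-0.1096)
o2: d²=136 > ρ²=45 → inactive
F = F_att + ΣF_rep = (1.2683,-0.6096)
p' = p + 1/20·F = (5.0634,2.9695)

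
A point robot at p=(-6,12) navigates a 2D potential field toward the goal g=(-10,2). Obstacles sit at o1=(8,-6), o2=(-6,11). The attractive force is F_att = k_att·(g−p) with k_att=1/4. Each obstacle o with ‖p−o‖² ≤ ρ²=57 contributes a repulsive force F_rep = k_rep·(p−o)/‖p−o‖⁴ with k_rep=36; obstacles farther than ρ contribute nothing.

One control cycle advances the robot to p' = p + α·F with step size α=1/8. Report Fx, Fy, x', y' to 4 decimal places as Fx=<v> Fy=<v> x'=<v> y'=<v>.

F_att = 1/4·(g−p) = 1/4·(-4,-10) = (-1.0000,-2.5000)
o1: d²=520 > ρ²=57 → inactive
o2: d²=1 ≤ ρ²=57; F_rep = 36·(0,1)/1² = (0.0000,36.0000)
F = F_att + ΣF_rep = (-1.0000,33.5000)
p' = p + 1/8·F = (-6.1250,16.1875)

Fx=-1.0000 Fy=33.5000 x'=-6.1250 y'=16.1875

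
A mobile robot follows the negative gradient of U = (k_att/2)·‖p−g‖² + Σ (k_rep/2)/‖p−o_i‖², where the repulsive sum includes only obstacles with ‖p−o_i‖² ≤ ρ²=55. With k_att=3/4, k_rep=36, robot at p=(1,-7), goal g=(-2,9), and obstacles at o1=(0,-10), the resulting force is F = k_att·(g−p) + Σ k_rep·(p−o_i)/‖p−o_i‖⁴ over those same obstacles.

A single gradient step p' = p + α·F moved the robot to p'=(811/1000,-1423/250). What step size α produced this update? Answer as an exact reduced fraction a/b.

α = 1/10

F_att = 3/4·(g−p) = 3/4·(-3,16) = (-2.2500,12.0000)
o1: d²=10 ≤ ρ²=55; F_rep = 36·(1,3)/10² = (0.3600,1.0800)
F = F_att + ΣF_rep = (-1.8900,13.0800)
Δp = p'−p = (-0.1890,1.3080); α = Δx/Fx = (-189/1000) / (-189/100) = 1/10
check: Δy/Fy = (327/250) / (327/25) = 1/10 ✓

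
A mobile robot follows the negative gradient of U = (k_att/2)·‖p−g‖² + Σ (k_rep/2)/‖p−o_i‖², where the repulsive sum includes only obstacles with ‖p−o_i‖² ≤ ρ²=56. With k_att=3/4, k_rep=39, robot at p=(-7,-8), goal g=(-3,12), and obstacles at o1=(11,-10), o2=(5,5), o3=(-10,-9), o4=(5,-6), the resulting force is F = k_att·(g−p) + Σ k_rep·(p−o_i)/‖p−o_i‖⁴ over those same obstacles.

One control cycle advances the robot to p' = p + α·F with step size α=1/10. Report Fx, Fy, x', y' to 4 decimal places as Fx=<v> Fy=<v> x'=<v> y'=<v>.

F_att = 3/4·(g−p) = 3/4·(4,20) = (3.0000,15.0000)
o1: d²=328 > ρ²=56 → inactive
o2: d²=313 > ρ²=56 → inactive
o3: d²=10 ≤ ρ²=56; F_rep = 39·(3,1)/10² = (1.1700,0.3900)
o4: d²=148 > ρ²=56 → inactive
F = F_att + ΣF_rep = (4.1700,15.3900)
p' = p + 1/10·F = (-6.5830,-6.4610)

Fx=4.1700 Fy=15.3900 x'=-6.5830 y'=-6.4610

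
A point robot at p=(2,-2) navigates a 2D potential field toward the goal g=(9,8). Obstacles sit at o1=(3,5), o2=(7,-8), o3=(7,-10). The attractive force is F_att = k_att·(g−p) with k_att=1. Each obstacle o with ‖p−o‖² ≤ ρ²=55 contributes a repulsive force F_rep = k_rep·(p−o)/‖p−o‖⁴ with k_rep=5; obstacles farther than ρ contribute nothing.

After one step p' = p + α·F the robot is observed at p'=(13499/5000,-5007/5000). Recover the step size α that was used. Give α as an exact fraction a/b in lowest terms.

F_att = 1·(g−p) = 1·(7,10) = (7.0000,10.0000)
o1: d²=50 ≤ ρ²=55; F_rep = 5·(-1,-7)/50² = (-0.0020,-0.0140)
o2: d²=61 > ρ²=55 → inactive
o3: d²=89 > ρ²=55 → inactive
F = F_att + ΣF_rep = (6.9980,9.9860)
Δp = p'−p = (0.6998,0.9986); α = Δx/Fx = (3499/5000) / (3499/500) = 1/10
check: Δy/Fy = (4993/5000) / (4993/500) = 1/10 ✓

α = 1/10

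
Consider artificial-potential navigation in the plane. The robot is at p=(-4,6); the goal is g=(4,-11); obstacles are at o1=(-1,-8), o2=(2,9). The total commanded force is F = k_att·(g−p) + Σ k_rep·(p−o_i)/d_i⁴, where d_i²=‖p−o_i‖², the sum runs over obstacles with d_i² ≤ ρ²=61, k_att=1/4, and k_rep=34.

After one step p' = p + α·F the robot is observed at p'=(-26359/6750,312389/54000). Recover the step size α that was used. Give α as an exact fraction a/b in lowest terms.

F_att = 1/4·(g−p) = 1/4·(8,-17) = (2.0000,-4.2500)
o1: d²=205 > ρ²=61 → inactive
o2: d²=45 ≤ ρ²=61; F_rep = 34·(-6,-3)/45² = (-0.1007,-0.0504)
F = F_att + ΣF_rep = (1.8993,-4.3004)
Δp = p'−p = (0.0950,-0.2150); α = Δx/Fx = (641/6750) / (1282/675) = 1/20
check: Δy/Fy = (-11611/54000) / (-11611/2700) = 1/20 ✓

α = 1/20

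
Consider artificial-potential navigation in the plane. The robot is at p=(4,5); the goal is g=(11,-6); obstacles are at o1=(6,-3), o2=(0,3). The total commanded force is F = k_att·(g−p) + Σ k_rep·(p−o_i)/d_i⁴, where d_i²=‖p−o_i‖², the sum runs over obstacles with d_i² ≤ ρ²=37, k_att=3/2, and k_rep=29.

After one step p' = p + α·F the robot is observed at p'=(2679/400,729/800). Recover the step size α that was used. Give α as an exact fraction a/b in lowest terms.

α = 1/4

F_att = 3/2·(g−p) = 3/2·(7,-11) = (10.5000,-16.5000)
o1: d²=68 > ρ²=37 → inactive
o2: d²=20 ≤ ρ²=37; F_rep = 29·(4,2)/20² = (0.2900,0.1450)
F = F_att + ΣF_rep = (10.7900,-16.3550)
Δp = p'−p = (2.6975,-4.0888); α = Δx/Fx = (1079/400) / (1079/100) = 1/4
check: Δy/Fy = (-3271/800) / (-3271/200) = 1/4 ✓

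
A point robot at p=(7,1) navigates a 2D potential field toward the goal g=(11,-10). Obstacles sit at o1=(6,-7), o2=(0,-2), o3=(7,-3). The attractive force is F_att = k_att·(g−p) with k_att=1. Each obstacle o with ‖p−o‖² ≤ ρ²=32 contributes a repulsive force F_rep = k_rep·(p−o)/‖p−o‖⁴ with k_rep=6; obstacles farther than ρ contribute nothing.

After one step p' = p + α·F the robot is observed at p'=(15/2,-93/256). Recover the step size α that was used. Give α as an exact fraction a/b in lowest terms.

α = 1/8

F_att = 1·(g−p) = 1·(4,-11) = (4.0000,-11.0000)
o1: d²=65 > ρ²=32 → inactive
o2: d²=58 > ρ²=32 → inactive
o3: d²=16 ≤ ρ²=32; F_rep = 6·(0,4)/16² = (0.0000,0.0938)
F = F_att + ΣF_rep = (4.0000,-10.9062)
Δp = p'−p = (0.5000,-1.3633); α = Δx/Fx = (1/2) / (4) = 1/8
check: Δy/Fy = (-349/256) / (-349/32) = 1/8 ✓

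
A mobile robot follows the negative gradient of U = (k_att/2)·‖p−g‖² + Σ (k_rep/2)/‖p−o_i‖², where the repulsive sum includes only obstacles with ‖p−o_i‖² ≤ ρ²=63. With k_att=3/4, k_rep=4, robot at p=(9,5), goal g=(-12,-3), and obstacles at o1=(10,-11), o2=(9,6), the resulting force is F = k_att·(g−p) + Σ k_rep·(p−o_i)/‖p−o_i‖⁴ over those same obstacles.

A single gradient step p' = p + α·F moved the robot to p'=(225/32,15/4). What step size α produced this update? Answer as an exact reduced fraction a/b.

F_att = 3/4·(g−p) = 3/4·(-21,-8) = (-15.7500,-6.0000)
o1: d²=257 > ρ²=63 → inactive
o2: d²=1 ≤ ρ²=63; F_rep = 4·(0,-1)/1² = (0.0000,-4.0000)
F = F_att + ΣF_rep = (-15.7500,-10.0000)
Δp = p'−p = (-1.9688,-1.2500); α = Δx/Fx = (-63/32) / (-63/4) = 1/8
check: Δy/Fy = (-5/4) / (-10) = 1/8 ✓

α = 1/8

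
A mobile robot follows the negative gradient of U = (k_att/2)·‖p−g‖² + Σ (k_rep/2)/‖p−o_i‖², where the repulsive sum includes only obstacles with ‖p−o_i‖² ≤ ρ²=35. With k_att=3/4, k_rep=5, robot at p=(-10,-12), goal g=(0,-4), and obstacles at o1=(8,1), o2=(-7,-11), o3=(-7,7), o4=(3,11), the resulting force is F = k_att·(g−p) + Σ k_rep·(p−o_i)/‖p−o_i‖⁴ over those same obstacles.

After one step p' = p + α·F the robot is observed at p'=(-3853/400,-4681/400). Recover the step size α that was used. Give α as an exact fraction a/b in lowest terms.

F_att = 3/4·(g−p) = 3/4·(10,8) = (7.5000,6.0000)
o1: d²=493 > ρ²=35 → inactive
o2: d²=10 ≤ ρ²=35; F_rep = 5·(-3,-1)/10² = (-0.1500,-0.0500)
o3: d²=370 > ρ²=35 → inactive
o4: d²=698 > ρ²=35 → inactive
F = F_att + ΣF_rep = (7.3500,5.9500)
Δp = p'−p = (0.3675,0.2975); α = Δx/Fx = (147/400) / (147/20) = 1/20
check: Δy/Fy = (119/400) / (119/20) = 1/20 ✓

α = 1/20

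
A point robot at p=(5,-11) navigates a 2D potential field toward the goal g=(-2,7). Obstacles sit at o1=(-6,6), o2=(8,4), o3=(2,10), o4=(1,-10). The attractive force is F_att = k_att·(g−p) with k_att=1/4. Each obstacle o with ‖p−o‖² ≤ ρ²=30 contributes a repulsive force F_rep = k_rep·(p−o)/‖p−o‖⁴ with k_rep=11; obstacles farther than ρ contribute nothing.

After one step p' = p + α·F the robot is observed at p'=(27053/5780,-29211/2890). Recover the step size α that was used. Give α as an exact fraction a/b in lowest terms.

α = 1/5

F_att = 1/4·(g−p) = 1/4·(-7,18) = (-1.7500,4.5000)
o1: d²=410 > ρ²=30 → inactive
o2: d²=234 > ρ²=30 → inactive
o3: d²=450 > ρ²=30 → inactive
o4: d²=17 ≤ ρ²=30; F_rep = 11·(4,-1)/17² = (0.1522,-0.0381)
F = F_att + ΣF_rep = (-1.5978,4.4619)
Δp = p'−p = (-0.3196,0.8924); α = Δx/Fx = (-1847/5780) / (-1847/1156) = 1/5
check: Δy/Fy = (2579/2890) / (2579/578) = 1/5 ✓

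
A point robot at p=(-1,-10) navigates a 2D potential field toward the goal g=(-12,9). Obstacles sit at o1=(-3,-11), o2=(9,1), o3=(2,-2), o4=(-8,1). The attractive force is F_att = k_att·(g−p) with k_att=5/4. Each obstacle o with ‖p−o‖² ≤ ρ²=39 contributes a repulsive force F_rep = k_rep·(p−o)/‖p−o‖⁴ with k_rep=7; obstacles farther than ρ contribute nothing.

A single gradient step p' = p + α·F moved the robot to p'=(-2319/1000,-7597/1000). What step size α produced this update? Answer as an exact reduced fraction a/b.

F_att = 5/4·(g−p) = 5/4·(-11,19) = (-13.7500,23.7500)
o1: d²=5 ≤ ρ²=39; F_rep = 7·(2,1)/5² = (0.5600,0.2800)
o2: d²=221 > ρ²=39 → inactive
o3: d²=73 > ρ²=39 → inactive
o4: d²=170 > ρ²=39 → inactive
F = F_att + ΣF_rep = (-13.1900,24.0300)
Δp = p'−p = (-1.3190,2.4030); α = Δx/Fx = (-1319/1000) / (-1319/100) = 1/10
check: Δy/Fy = (2403/1000) / (2403/100) = 1/10 ✓

α = 1/10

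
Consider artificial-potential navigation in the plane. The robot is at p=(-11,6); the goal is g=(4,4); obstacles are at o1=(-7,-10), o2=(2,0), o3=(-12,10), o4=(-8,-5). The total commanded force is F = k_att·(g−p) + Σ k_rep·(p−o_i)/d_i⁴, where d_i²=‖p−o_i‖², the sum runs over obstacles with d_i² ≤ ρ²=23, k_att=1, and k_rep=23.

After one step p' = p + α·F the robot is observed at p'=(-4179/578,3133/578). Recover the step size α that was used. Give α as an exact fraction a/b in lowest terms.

F_att = 1·(g−p) = 1·(15,-2) = (15.0000,-2.0000)
o1: d²=272 > ρ²=23 → inactive
o2: d²=205 > ρ²=23 → inactive
o3: d²=17 ≤ ρ²=23; F_rep = 23·(1,-4)/17² = (0.0796,-0.3183)
o4: d²=130 > ρ²=23 → inactive
F = F_att + ΣF_rep = (15.0796,-2.3183)
Δp = p'−p = (3.7699,-0.5796); α = Δx/Fx = (2179/578) / (4358/289) = 1/4
check: Δy/Fy = (-335/578) / (-670/289) = 1/4 ✓

α = 1/4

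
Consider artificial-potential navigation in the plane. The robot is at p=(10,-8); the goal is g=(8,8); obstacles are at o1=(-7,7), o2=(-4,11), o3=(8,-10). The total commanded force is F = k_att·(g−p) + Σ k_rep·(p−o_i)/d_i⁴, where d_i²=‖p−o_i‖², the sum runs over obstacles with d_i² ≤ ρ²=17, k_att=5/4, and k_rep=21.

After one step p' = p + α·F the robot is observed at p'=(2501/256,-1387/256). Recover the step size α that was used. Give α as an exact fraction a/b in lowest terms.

α = 1/8

F_att = 5/4·(g−p) = 5/4·(-2,16) = (-2.5000,20.0000)
o1: d²=514 > ρ²=17 → inactive
o2: d²=557 > ρ²=17 → inactive
o3: d²=8 ≤ ρ²=17; F_rep = 21·(2,2)/8² = (0.6562,0.6562)
F = F_att + ΣF_rep = (-1.8438,20.6562)
Δp = p'−p = (-0.2305,2.5820); α = Δx/Fx = (-59/256) / (-59/32) = 1/8
check: Δy/Fy = (661/256) / (661/32) = 1/8 ✓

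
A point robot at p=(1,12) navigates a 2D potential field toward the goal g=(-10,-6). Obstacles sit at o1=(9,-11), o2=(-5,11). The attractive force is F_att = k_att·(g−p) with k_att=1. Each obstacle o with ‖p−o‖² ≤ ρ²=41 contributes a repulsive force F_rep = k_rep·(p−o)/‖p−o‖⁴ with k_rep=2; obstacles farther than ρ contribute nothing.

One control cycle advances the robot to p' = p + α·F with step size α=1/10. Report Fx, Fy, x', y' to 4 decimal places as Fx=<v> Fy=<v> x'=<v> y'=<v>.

F_att = 1·(g−p) = 1·(-11,-18) = (-11.0000,-18.0000)
o1: d²=593 > ρ²=41 → inactive
o2: d²=37 ≤ ρ²=41; F_rep = 2·(6,1)/37² = (0.0088,0.0015)
F = F_att + ΣF_rep = (-10.9912,-17.9985)
p' = p + 1/10·F = (-0.0991,10.2001)

Fx=-10.9912 Fy=-17.9985 x'=-0.0991 y'=10.2001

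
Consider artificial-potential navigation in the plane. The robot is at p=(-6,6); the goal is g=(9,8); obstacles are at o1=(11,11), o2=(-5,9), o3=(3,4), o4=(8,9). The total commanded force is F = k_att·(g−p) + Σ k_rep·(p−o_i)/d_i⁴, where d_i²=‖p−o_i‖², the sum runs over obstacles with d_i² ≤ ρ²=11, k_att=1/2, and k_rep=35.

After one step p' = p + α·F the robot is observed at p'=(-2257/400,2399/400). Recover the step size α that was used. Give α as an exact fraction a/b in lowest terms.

α = 1/20

F_att = 1/2·(g−p) = 1/2·(15,2) = (7.5000,1.0000)
o1: d²=314 > ρ²=11 → inactive
o2: d²=10 ≤ ρ²=11; F_rep = 35·(-1,-3)/10² = (-0.3500,-1.0500)
o3: d²=85 > ρ²=11 → inactive
o4: d²=205 > ρ²=11 → inactive
F = F_att + ΣF_rep = (7.1500,-0.0500)
Δp = p'−p = (0.3575,-0.0025); α = Δx/Fx = (143/400) / (143/20) = 1/20
check: Δy/Fy = (-1/400) / (-1/20) = 1/20 ✓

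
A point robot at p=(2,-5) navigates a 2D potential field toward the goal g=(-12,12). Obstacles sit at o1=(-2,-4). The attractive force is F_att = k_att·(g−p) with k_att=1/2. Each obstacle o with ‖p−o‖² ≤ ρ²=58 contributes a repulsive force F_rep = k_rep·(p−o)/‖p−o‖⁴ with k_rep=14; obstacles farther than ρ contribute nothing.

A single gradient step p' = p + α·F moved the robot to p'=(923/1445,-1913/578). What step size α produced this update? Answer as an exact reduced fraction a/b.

α = 1/5

F_att = 1/2·(g−p) = 1/2·(-14,17) = (-7.0000,8.5000)
o1: d²=17 ≤ ρ²=58; F_rep = 14·(4,-1)/17² = (0.1938,-0.0484)
F = F_att + ΣF_rep = (-6.8062,8.4516)
Δp = p'−p = (-1.3612,1.6903); α = Δx/Fx = (-1967/1445) / (-1967/289) = 1/5
check: Δy/Fy = (977/578) / (4885/578) = 1/5 ✓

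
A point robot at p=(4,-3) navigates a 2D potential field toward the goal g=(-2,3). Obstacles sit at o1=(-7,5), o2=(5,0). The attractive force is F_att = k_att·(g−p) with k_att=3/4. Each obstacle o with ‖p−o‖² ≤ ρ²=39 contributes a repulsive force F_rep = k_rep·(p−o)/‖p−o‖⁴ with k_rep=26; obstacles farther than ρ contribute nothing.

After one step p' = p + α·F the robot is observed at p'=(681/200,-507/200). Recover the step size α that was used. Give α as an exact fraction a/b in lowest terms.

α = 1/8

F_att = 3/4·(g−p) = 3/4·(-6,6) = (-4.5000,4.5000)
o1: d²=185 > ρ²=39 → inactive
o2: d²=10 ≤ ρ²=39; F_rep = 26·(-1,-3)/10² = (-0.2600,-0.7800)
F = F_att + ΣF_rep = (-4.7600,3.7200)
Δp = p'−p = (-0.5950,0.4650); α = Δx/Fx = (-119/200) / (-119/25) = 1/8
check: Δy/Fy = (93/200) / (93/25) = 1/8 ✓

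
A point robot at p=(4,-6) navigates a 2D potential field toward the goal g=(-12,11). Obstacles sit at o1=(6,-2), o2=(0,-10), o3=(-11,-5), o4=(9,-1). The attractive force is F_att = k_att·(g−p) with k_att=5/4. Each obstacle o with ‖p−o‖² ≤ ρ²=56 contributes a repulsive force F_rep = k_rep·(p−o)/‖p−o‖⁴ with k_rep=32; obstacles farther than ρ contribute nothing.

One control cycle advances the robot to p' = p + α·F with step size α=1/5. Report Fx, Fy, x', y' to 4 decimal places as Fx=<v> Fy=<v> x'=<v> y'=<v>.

F_att = 5/4·(g−p) = 5/4·(-16,17) = (-20.0000,21.2500)
o1: d²=20 ≤ ρ²=56; F_rep = 32·(-2,-4)/20² = (-0.1600,-0.3200)
o2: d²=32 ≤ ρ²=56; F_rep = 32·(4,4)/32² = (0.1250,0.1250)
o3: d²=226 > ρ²=56 → inactive
o4: d²=50 ≤ ρ²=56; F_rep = 32·(-5,-5)/50² = (-0.0640,-0.0640)
F = F_att + ΣF_rep = (-20.0990,20.9910)
p' = p + 1/5·F = (-0.0198,-1.8018)

Fx=-20.0990 Fy=20.9910 x'=-0.0198 y'=-1.8018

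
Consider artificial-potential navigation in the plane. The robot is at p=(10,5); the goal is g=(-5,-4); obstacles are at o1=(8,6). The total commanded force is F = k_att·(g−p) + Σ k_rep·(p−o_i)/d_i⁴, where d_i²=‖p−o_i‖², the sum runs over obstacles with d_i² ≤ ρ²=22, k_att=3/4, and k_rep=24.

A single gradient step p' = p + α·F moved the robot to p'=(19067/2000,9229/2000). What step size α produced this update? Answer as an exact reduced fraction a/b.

F_att = 3/4·(g−p) = 3/4·(-15,-9) = (-11.2500,-6.7500)
o1: d²=5 ≤ ρ²=22; F_rep = 24·(2,-1)/5² = (1.9200,-0.9600)
F = F_att + ΣF_rep = (-9.3300,-7.7100)
Δp = p'−p = (-0.4665,-0.3855); α = Δx/Fx = (-933/2000) / (-933/100) = 1/20
check: Δy/Fy = (-771/2000) / (-771/100) = 1/20 ✓

α = 1/20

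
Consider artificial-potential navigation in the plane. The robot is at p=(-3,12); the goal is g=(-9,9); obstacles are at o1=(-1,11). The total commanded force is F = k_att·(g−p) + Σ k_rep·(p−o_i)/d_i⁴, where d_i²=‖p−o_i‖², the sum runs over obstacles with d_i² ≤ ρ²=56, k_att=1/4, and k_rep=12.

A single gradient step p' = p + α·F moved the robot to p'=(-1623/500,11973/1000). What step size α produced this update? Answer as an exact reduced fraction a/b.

F_att = 1/4·(g−p) = 1/4·(-6,-3) = (-1.5000,-0.7500)
o1: d²=5 ≤ ρ²=56; F_rep = 12·(-2,1)/5² = (-0.9600,0.4800)
F = F_att + ΣF_rep = (-2.4600,-0.2700)
Δp = p'−p = (-0.2460,-0.0270); α = Δx/Fx = (-123/500) / (-123/50) = 1/10
check: Δy/Fy = (-27/1000) / (-27/100) = 1/10 ✓

α = 1/10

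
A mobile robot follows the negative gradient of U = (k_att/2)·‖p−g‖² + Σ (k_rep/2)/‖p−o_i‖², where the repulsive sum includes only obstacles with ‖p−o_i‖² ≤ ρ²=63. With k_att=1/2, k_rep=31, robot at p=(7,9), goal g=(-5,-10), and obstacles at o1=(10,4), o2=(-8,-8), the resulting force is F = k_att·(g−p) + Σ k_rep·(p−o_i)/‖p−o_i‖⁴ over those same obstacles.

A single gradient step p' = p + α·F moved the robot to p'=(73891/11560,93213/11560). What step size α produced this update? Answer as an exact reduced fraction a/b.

α = 1/10

F_att = 1/2·(g−p) = 1/2·(-12,-19) = (-6.0000,-9.5000)
o1: d²=34 ≤ ρ²=63; F_rep = 31·(-3,5)/34² = (-0.0804,0.1341)
o2: d²=514 > ρ²=63 → inactive
F = F_att + ΣF_rep = (-6.0804,-9.3659)
Δp = p'−p = (-0.6080,-0.9366); α = Δx/Fx = (-7029/11560) / (-7029/1156) = 1/10
check: Δy/Fy = (-10827/11560) / (-10827/1156) = 1/10 ✓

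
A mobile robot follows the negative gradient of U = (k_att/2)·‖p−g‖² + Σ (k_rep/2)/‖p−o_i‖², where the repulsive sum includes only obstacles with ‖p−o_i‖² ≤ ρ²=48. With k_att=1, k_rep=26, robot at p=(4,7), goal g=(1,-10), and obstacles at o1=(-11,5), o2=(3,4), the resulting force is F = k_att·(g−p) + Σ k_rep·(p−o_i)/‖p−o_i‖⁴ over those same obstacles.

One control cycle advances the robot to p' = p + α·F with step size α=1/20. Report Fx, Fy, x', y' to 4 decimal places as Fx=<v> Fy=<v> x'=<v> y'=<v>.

F_att = 1·(g−p) = 1·(-3,-17) = (-3.0000,-17.0000)
o1: d²=229 > ρ²=48 → inactive
o2: d²=10 ≤ ρ²=48; F_rep = 26·(1,3)/10² = (0.2600,0.7800)
F = F_att + ΣF_rep = (-2.7400,-16.2200)
p' = p + 1/20·F = (3.8630,6.1890)

Fx=-2.7400 Fy=-16.2200 x'=3.8630 y'=6.1890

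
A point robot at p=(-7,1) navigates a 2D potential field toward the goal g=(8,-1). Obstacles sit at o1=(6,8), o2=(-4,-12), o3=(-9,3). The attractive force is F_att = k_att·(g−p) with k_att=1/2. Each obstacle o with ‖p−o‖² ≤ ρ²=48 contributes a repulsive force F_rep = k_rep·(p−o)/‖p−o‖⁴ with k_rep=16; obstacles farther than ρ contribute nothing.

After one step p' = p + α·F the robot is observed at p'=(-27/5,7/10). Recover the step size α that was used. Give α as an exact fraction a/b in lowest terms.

F_att = 1/2·(g−p) = 1/2·(15,-2) = (7.5000,-1.0000)
o1: d²=218 > ρ²=48 → inactive
o2: d²=178 > ρ²=48 → inactive
o3: d²=8 ≤ ρ²=48; F_rep = 16·(2,-2)/8² = (0.5000,-0.5000)
F = F_att + ΣF_rep = (8.0000,-1.5000)
Δp = p'−p = (1.6000,-0.3000); α = Δx/Fx = (8/5) / (8) = 1/5
check: Δy/Fy = (-3/10) / (-3/2) = 1/5 ✓

α = 1/5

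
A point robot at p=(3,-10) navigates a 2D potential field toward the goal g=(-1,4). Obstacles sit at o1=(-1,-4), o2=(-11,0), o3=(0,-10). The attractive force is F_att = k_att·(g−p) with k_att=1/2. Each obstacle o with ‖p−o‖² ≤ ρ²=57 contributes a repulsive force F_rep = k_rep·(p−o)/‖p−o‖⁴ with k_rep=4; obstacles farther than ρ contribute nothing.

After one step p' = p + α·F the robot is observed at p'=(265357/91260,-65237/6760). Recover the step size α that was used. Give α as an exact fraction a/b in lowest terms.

α = 1/20

F_att = 1/2·(g−p) = 1/2·(-4,14) = (-2.0000,7.0000)
o1: d²=52 ≤ ρ²=57; F_rep = 4·(4,-6)/52² = (0.0059,-0.0089)
o2: d²=296 > ρ²=57 → inactive
o3: d²=9 ≤ ρ²=57; F_rep = 4·(3,0)/9² = (0.1481,0.0000)
F = F_att + ΣF_rep = (-1.8459,6.9911)
Δp = p'−p = (-0.0923,0.3496); α = Δx/Fx = (-8423/91260) / (-8423/4563) = 1/20
check: Δy/Fy = (2363/6760) / (2363/338) = 1/20 ✓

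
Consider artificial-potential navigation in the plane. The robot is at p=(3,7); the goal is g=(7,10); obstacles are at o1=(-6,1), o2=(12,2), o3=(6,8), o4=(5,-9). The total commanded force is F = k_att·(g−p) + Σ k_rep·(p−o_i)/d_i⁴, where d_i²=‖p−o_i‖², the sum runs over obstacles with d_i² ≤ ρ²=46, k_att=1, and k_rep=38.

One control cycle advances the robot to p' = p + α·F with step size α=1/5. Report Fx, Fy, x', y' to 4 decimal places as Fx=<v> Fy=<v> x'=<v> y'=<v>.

Fx=2.8600 Fy=2.6200 x'=3.5720 y'=7.5240

F_att = 1·(g−p) = 1·(4,3) = (4.0000,3.0000)
o1: d²=117 > ρ²=46 → inactive
o2: d²=106 > ρ²=46 → inactive
o3: d²=10 ≤ ρ²=46; F_rep = 38·(-3,-1)/10² = (-1.1400,-0.3800)
o4: d²=260 > ρ²=46 → inactive
F = F_att + ΣF_rep = (2.8600,2.6200)
p' = p + 1/5·F = (3.5720,7.5240)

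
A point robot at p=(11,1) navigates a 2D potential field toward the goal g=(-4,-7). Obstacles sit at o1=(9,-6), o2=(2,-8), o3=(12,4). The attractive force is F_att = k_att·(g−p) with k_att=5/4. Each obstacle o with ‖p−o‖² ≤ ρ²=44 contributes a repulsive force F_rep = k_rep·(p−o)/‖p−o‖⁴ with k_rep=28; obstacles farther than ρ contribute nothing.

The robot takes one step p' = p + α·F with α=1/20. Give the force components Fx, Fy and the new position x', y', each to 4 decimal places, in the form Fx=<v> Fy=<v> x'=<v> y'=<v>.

F_att = 5/4·(g−p) = 5/4·(-15,-8) = (-18.7500,-10.0000)
o1: d²=53 > ρ²=44 → inactive
o2: d²=162 > ρ²=44 → inactive
o3: d²=10 ≤ ρ²=44; F_rep = 28·(-1,-3)/10² = (-0.2800,-0.8400)
F = F_att + ΣF_rep = (-19.0300,-10.8400)
p' = p + 1/20·F = (10.0485,0.4580)

Fx=-19.0300 Fy=-10.8400 x'=10.0485 y'=0.4580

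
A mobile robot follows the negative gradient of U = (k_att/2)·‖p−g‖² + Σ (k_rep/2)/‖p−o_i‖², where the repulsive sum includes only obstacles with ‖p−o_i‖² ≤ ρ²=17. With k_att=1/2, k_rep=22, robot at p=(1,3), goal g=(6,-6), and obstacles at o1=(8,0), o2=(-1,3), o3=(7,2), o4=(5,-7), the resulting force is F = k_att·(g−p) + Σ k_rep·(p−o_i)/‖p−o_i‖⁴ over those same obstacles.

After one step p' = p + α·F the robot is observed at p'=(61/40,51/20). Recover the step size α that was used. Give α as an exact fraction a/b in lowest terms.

F_att = 1/2·(g−p) = 1/2·(5,-9) = (2.5000,-4.5000)
o1: d²=58 > ρ²=17 → inactive
o2: d²=4 ≤ ρ²=17; F_rep = 22·(2,0)/4² = (2.7500,0.0000)
o3: d²=37 > ρ²=17 → inactive
o4: d²=116 > ρ²=17 → inactive
F = F_att + ΣF_rep = (5.2500,-4.5000)
Δp = p'−p = (0.5250,-0.4500); α = Δx/Fx = (21/40) / (21/4) = 1/10
check: Δy/Fy = (-9/20) / (-9/2) = 1/10 ✓

α = 1/10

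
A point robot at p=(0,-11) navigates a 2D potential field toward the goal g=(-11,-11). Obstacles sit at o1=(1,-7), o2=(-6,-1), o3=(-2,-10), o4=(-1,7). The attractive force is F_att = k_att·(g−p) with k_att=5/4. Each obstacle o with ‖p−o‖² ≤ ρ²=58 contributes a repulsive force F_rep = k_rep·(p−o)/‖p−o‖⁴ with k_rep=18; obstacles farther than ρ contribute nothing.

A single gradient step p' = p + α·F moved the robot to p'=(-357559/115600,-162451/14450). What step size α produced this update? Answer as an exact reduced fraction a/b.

α = 1/4

F_att = 5/4·(g−p) = 5/4·(-11,0) = (-13.7500,0.0000)
o1: d²=17 ≤ ρ²=58; F_rep = 18·(-1,-4)/17² = (-0.0623,-0.2491)
o2: d²=136 > ρ²=58 → inactive
o3: d²=5 ≤ ρ²=58; F_rep = 18·(2,-1)/5² = (1.4400,-0.7200)
o4: d²=325 > ρ²=58 → inactive
F = F_att + ΣF_rep = (-12.3723,-0.9691)
Δp = p'−p = (-3.0931,-0.2423); α = Δx/Fx = (-357559/115600) / (-357559/28900) = 1/4
check: Δy/Fy = (-3501/14450) / (-7002/7225) = 1/4 ✓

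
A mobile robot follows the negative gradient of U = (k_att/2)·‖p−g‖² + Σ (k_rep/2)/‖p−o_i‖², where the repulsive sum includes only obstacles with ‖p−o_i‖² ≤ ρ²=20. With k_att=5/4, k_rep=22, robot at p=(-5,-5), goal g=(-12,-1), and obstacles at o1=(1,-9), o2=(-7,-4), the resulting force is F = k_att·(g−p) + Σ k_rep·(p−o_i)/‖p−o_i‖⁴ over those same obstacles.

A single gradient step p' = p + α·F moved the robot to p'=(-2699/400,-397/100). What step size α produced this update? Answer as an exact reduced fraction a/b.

α = 1/4

F_att = 5/4·(g−p) = 5/4·(-7,4) = (-8.7500,5.0000)
o1: d²=52 > ρ²=20 → inactive
o2: d²=5 ≤ ρ²=20; F_rep = 22·(2,-1)/5² = (1.7600,-0.8800)
F = F_att + ΣF_rep = (-6.9900,4.1200)
Δp = p'−p = (-1.7475,1.0300); α = Δx/Fx = (-699/400) / (-699/100) = 1/4
check: Δy/Fy = (103/100) / (103/25) = 1/4 ✓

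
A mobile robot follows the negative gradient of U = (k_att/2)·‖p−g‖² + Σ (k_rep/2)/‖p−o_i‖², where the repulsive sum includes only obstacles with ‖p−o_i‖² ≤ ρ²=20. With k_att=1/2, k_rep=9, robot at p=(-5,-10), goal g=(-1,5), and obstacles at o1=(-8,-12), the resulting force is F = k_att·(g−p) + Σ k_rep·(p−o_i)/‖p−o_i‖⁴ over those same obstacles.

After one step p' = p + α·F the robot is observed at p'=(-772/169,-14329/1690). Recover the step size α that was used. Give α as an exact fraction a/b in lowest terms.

α = 1/5

F_att = 1/2·(g−p) = 1/2·(4,15) = (2.0000,7.5000)
o1: d²=13 ≤ ρ²=20; F_rep = 9·(3,2)/13² = (0.1598,0.1065)
F = F_att + ΣF_rep = (2.1598,7.6065)
Δp = p'−p = (0.4320,1.5213); α = Δx/Fx = (73/169) / (365/169) = 1/5
check: Δy/Fy = (2571/1690) / (2571/338) = 1/5 ✓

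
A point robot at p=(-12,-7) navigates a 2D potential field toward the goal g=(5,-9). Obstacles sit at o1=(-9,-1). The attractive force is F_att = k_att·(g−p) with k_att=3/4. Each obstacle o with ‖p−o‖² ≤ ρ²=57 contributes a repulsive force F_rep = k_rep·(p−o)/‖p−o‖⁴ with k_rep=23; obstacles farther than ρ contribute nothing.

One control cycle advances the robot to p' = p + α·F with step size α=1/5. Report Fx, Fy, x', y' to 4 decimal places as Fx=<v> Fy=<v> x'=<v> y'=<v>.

F_att = 3/4·(g−p) = 3/4·(17,-2) = (12.7500,-1.5000)
o1: d²=45 ≤ ρ²=57; F_rep = 23·(-3,-6)/45² = (-0.0341,-0.0681)
F = F_att + ΣF_rep = (12.7159,-1.5681)
p' = p + 1/5·F = (-9.4568,-7.3136)

Fx=12.7159 Fy=-1.5681 x'=-9.4568 y'=-7.3136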